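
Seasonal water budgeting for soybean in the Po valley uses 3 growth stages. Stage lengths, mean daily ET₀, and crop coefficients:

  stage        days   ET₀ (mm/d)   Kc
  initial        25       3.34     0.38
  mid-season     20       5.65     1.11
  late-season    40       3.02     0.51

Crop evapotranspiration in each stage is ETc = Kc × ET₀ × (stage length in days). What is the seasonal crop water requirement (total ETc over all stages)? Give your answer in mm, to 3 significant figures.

initial: 0.38 × 3.34 × 25 = 31.73 mm
mid-season: 1.11 × 5.65 × 20 = 125.43 mm
late-season: 0.51 × 3.02 × 40 = 61.61 mm
Seasonal total = 218.77 mm

219 mm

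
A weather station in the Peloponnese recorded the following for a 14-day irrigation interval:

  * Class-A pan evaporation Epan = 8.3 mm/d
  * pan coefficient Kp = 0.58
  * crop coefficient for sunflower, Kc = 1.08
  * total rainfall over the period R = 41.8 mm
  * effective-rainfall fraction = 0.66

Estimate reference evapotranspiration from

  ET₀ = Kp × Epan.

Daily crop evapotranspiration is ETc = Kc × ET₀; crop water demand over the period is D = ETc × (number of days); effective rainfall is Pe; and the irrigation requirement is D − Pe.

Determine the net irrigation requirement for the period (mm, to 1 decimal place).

45.2 mm

ET₀ = 0.58 × 8.3 = 4.8140 mm/d
ETc = Kc × ET₀ = 1.08 × 4.8140 = 5.1991 mm/d
Crop demand D = ETc × 14 d = 5.1991 × 14 = 72.787 mm
Pe = 0.66 × 41.8 = 27.588 mm
D − Pe = 72.787 − 27.588 = 45.199 mm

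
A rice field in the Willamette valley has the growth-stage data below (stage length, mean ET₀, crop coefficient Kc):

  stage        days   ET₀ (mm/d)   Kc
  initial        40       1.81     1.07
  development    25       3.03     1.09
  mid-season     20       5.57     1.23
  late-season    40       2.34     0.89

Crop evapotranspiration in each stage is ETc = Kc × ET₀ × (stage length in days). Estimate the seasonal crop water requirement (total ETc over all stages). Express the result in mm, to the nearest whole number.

initial: 1.07 × 1.81 × 40 = 77.47 mm
development: 1.09 × 3.03 × 25 = 82.57 mm
mid-season: 1.23 × 5.57 × 20 = 137.02 mm
late-season: 0.89 × 2.34 × 40 = 83.30 mm
Seasonal total = 380.36 mm

380 mm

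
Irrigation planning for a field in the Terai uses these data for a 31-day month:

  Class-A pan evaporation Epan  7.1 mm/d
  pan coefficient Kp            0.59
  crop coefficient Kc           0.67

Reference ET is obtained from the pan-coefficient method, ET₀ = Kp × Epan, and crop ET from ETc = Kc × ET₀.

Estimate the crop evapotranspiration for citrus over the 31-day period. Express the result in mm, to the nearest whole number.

ET₀ = 0.59 × 7.1 = 4.1890 mm/d
ETc = Kc × ET₀ = 0.67 × 4.1890 = 2.8066 mm/d
Over 31 days: 2.8066 × 31 = 87.005 mm

87 mm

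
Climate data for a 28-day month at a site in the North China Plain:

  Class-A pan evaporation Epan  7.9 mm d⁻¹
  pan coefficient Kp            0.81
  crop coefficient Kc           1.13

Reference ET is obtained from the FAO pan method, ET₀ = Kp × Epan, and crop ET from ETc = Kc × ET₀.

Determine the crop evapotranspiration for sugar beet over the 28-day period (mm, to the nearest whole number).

ET₀ = 0.81 × 7.9 = 6.3990 mm/d
ETc = Kc × ET₀ = 1.13 × 6.3990 = 7.2309 mm/d
Over 28 days: 7.2309 × 28 = 202.465 mm

202 mm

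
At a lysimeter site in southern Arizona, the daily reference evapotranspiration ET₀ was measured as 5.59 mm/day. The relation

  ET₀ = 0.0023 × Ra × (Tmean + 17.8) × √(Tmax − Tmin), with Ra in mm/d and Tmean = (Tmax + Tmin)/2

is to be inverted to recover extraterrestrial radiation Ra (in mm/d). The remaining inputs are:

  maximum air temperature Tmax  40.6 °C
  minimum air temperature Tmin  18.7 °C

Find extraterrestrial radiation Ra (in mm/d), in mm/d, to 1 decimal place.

10.9 mm/d

Tmean = 29.65 °C; √ΔT = 4.6797
Ra = ET₀ / [0.0023 × (Tmean+17.8) × √ΔT] = 5.59 / (0.0023 × 47.45 × 4.6797) = 10.945 mm/d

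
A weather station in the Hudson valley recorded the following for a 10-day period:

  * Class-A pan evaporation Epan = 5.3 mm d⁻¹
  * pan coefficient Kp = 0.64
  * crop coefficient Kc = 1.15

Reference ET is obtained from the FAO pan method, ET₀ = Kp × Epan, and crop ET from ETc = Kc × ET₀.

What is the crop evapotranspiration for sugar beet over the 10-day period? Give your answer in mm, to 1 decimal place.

39.0 mm

ET₀ = 0.64 × 5.3 = 3.3920 mm/d
ETc = Kc × ET₀ = 1.15 × 3.3920 = 3.9008 mm/d
Over 10 days: 3.9008 × 10 = 39.008 mm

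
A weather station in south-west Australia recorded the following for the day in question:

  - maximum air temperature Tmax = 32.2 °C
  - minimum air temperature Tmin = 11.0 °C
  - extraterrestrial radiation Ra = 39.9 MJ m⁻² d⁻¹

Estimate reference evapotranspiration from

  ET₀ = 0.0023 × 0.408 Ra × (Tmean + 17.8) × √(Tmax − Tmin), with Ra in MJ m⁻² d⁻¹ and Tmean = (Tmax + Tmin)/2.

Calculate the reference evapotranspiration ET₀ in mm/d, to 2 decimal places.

6.79 mm/d

Tmean = (32.2 + 11.0)/2 = 21.60 °C
0.408 Ra = 0.408 × 39.9 = 16.2792 mm/d equivalent
ET₀ = 0.0023 × 16.2792 × (21.60 + 17.8) × √21.2 = 0.0023 × 16.2792 × 39.40 × 4.6043 = 6.7924 mm/d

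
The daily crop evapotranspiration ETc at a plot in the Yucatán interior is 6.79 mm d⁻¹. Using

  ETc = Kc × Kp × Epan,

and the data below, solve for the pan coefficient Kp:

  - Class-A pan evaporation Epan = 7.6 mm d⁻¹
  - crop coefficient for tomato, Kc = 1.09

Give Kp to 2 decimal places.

0.82

ETc = Kc × Kp × Epan  ⇒  Kp = ETc / (Kc × Epan)
Kp = 6.79 / (1.09 × 7.6) = 6.79 / 8.284 = 0.8197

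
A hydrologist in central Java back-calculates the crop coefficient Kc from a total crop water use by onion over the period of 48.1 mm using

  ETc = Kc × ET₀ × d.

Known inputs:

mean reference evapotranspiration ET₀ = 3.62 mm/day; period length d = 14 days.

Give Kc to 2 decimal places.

0.95

ETc = Kc × ET₀ × d  ⇒  Kc = ETc / (ET₀ × d)
Kc = 48.1 / (3.62 × 14) = 48.1 / 50.68 = 0.9491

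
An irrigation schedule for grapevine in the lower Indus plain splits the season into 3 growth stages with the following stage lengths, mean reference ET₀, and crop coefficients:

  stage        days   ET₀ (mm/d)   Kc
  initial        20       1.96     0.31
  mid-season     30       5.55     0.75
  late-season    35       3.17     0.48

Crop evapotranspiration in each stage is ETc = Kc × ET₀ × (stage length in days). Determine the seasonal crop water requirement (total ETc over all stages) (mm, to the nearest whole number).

initial: 0.31 × 1.96 × 20 = 12.15 mm
mid-season: 0.75 × 5.55 × 30 = 124.88 mm
late-season: 0.48 × 3.17 × 35 = 53.26 mm
Seasonal total = 190.29 mm

190 mm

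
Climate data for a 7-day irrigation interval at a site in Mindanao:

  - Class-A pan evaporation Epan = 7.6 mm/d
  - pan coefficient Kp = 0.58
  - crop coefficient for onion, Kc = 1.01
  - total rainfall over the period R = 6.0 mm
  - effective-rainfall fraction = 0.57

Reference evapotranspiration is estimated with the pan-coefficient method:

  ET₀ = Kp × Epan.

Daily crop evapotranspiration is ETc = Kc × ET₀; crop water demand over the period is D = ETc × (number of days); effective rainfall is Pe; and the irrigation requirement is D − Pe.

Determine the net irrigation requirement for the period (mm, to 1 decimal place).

27.7 mm

ET₀ = 0.58 × 7.6 = 4.4080 mm/d
ETc = Kc × ET₀ = 1.01 × 4.4080 = 4.4521 mm/d
Crop demand D = ETc × 7 d = 4.4521 × 7 = 31.165 mm
Pe = 0.57 × 6.0 = 3.420 mm
D − Pe = 31.165 − 3.420 = 27.745 mm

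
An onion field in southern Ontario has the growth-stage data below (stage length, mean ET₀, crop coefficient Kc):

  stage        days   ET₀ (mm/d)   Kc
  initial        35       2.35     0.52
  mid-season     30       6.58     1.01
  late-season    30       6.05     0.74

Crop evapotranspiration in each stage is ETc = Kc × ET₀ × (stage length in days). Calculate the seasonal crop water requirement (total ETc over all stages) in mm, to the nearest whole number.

initial: 0.52 × 2.35 × 35 = 42.77 mm
mid-season: 1.01 × 6.58 × 30 = 199.37 mm
late-season: 0.74 × 6.05 × 30 = 134.31 mm
Seasonal total = 376.45 mm

376 mm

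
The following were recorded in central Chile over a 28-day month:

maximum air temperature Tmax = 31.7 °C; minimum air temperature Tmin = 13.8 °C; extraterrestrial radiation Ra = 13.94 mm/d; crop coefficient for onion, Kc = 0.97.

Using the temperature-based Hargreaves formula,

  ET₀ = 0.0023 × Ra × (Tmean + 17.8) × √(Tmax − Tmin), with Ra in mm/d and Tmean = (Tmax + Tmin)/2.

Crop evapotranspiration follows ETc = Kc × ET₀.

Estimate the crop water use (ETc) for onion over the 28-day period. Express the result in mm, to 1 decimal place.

149.4 mm

Tmean = (31.7 + 13.8)/2 = 22.75 °C
ET₀ = 0.0023 × 13.94 × (22.75 + 17.8) × √17.9 = 0.0023 × 13.94 × 40.55 × 4.2308 = 5.5005 mm/d
ETc = Kc × ET₀ = 0.97 × 5.5005 = 5.3355 mm/d
Over 28 days: 5.3355 × 28 = 149.394 mm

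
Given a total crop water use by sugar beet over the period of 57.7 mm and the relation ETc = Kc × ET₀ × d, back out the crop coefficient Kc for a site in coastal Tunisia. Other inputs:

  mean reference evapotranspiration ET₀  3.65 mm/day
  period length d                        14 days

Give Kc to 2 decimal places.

1.13

ETc = Kc × ET₀ × d  ⇒  Kc = ETc / (ET₀ × d)
Kc = 57.7 / (3.65 × 14) = 57.7 / 51.10 = 1.1292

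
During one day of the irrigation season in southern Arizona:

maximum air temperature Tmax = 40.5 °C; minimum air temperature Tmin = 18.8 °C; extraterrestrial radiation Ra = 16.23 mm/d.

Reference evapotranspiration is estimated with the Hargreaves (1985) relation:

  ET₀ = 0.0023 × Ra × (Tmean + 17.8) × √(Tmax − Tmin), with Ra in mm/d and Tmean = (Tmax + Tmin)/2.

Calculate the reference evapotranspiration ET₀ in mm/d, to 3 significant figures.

8.25 mm/d

Tmean = (40.5 + 18.8)/2 = 29.65 °C
ET₀ = 0.0023 × 16.23 × (29.65 + 17.8) × √21.7 = 0.0023 × 16.23 × 47.45 × 4.6583 = 8.2511 mm/d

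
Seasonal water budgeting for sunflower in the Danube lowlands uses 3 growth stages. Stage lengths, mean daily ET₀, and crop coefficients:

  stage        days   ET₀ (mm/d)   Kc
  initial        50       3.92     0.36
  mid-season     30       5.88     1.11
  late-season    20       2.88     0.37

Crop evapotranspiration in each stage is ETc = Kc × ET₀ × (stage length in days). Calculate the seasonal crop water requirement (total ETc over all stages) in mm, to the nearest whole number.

initial: 0.36 × 3.92 × 50 = 70.56 mm
mid-season: 1.11 × 5.88 × 30 = 195.80 mm
late-season: 0.37 × 2.88 × 20 = 21.31 mm
Seasonal total = 287.67 mm

288 mm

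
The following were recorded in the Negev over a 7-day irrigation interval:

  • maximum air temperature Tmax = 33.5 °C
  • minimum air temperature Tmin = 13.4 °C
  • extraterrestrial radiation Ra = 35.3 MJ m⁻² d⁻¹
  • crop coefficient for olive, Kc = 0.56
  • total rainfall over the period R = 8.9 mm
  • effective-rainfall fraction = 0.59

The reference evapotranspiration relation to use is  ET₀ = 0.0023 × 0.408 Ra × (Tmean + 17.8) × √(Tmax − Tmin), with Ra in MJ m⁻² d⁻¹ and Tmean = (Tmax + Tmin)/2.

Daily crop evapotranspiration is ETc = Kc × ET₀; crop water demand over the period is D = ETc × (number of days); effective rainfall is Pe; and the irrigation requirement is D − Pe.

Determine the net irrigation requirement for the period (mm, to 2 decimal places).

18.76 mm

Tmean = (33.5 + 13.4)/2 = 23.45 °C
0.408 Ra = 0.408 × 35.3 = 14.4024 mm/d equivalent
ET₀ = 0.0023 × 14.4024 × (23.45 + 17.8) × √20.1 = 0.0023 × 14.4024 × 41.25 × 4.4833 = 6.1261 mm/d
ETc = Kc × ET₀ = 0.56 × 6.1261 = 3.4306 mm/d
Crop demand D = ETc × 7 d = 3.4306 × 7 = 24.014 mm
Pe = 0.59 × 8.9 = 5.251 mm
D − Pe = 24.014 − 5.251 = 18.763 mm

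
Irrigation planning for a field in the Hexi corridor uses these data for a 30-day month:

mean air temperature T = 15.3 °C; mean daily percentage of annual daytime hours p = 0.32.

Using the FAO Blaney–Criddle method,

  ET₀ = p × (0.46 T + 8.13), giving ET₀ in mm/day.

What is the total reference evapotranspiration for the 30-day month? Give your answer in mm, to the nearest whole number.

146 mm

ET₀ = 0.32 × (0.46 × 15.3 + 8.13) = 0.32 × 15.168 = 4.8538 mm/d
Monthly total = 4.8538 × 30 = 145.614 mm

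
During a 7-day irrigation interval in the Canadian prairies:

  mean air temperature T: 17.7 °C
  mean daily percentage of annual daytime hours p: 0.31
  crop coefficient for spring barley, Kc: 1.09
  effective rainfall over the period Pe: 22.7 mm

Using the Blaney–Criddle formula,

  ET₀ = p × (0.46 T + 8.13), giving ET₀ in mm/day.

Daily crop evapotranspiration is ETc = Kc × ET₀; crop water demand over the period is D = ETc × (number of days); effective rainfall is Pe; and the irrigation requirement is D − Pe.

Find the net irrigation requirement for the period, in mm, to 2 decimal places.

15.79 mm

ET₀ = 0.31 × (0.46 × 17.7 + 8.13) = 0.31 × 16.272 = 5.0443 mm/d
ETc = Kc × ET₀ = 1.09 × 5.0443 = 5.4983 mm/d
Crop demand D = ETc × 7 d = 5.4983 × 7 = 38.488 mm
D − Pe = 38.488 − 22.7 = 15.788 mm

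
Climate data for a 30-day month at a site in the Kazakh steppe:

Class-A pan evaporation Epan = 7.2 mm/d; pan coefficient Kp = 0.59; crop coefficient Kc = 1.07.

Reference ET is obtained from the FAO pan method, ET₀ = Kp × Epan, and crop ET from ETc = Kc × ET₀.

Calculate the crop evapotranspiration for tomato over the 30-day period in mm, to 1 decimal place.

ET₀ = 0.59 × 7.2 = 4.2480 mm/d
ETc = Kc × ET₀ = 1.07 × 4.2480 = 4.5454 mm/d
Over 30 days: 4.5454 × 30 = 136.362 mm

136.4 mm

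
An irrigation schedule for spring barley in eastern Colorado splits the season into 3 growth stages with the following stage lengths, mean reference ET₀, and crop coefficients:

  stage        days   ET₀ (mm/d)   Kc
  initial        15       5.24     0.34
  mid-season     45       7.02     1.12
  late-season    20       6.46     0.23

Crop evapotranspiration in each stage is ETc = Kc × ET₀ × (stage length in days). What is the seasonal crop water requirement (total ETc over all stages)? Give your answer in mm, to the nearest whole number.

410 mm

initial: 0.34 × 5.24 × 15 = 26.72 mm
mid-season: 1.12 × 7.02 × 45 = 353.81 mm
late-season: 0.23 × 6.46 × 20 = 29.72 mm
Seasonal total = 410.25 mm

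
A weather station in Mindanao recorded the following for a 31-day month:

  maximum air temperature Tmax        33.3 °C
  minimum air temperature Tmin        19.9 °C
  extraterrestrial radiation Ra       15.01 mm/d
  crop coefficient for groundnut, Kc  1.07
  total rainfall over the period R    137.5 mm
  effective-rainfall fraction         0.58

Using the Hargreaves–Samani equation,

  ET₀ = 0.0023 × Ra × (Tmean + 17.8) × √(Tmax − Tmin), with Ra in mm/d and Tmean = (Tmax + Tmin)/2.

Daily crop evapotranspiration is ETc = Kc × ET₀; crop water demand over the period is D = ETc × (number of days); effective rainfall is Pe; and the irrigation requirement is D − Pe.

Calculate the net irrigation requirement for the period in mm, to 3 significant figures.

Tmean = (33.3 + 19.9)/2 = 26.60 °C
ET₀ = 0.0023 × 15.01 × (26.60 + 17.8) × √13.4 = 0.0023 × 15.01 × 44.40 × 3.6606 = 5.6110 mm/d
ETc = Kc × ET₀ = 1.07 × 5.6110 = 6.0038 mm/d
Crop demand D = ETc × 31 d = 6.0038 × 31 = 186.118 mm
Pe = 0.58 × 137.5 = 79.750 mm
D − Pe = 186.118 − 79.750 = 106.368 mm

106 mm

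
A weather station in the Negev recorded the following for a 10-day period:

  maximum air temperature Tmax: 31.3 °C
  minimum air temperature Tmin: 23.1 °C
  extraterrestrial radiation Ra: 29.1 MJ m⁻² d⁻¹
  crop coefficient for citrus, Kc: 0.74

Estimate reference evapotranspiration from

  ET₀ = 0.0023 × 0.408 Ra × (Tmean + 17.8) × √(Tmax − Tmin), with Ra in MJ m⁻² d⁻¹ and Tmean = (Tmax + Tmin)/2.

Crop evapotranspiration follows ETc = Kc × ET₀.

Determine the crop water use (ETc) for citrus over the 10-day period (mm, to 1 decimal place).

Tmean = (31.3 + 23.1)/2 = 27.20 °C
0.408 Ra = 0.408 × 29.1 = 11.8728 mm/d equivalent
ET₀ = 0.0023 × 11.8728 × (27.20 + 17.8) × √8.2 = 0.0023 × 11.8728 × 45.00 × 2.8636 = 3.5189 mm/d
ETc = Kc × ET₀ = 0.74 × 3.5189 = 2.6040 mm/d
Over 10 days: 2.6040 × 10 = 26.040 mm

26.0 mm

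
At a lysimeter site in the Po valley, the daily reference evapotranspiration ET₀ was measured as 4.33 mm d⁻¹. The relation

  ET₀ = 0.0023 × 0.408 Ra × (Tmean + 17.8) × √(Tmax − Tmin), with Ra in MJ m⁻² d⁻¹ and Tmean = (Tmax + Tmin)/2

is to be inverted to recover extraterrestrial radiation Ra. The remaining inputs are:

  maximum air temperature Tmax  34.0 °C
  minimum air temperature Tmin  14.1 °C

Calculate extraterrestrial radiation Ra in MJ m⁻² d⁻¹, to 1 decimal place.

24.7 MJ m⁻² d⁻¹

Tmean = (34.0+14.1)/2 = 24.05 °C; ΔT = 19.9
Ra = ET₀ / [0.0023 × 0.408 × (Tmean+17.8) × √ΔT]
   = 4.33 / (0.0023 × 0.408 × 41.85 × 4.4609) = 24.716 MJ m⁻² d⁻¹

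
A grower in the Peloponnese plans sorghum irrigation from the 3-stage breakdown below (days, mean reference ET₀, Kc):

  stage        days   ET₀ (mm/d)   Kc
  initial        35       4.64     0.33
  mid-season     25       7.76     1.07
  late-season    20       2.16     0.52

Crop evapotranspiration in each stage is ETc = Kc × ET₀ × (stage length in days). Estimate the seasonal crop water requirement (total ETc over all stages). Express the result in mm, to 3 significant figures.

284 mm

initial: 0.33 × 4.64 × 35 = 53.59 mm
mid-season: 1.07 × 7.76 × 25 = 207.58 mm
late-season: 0.52 × 2.16 × 20 = 22.46 mm
Seasonal total = 283.63 mm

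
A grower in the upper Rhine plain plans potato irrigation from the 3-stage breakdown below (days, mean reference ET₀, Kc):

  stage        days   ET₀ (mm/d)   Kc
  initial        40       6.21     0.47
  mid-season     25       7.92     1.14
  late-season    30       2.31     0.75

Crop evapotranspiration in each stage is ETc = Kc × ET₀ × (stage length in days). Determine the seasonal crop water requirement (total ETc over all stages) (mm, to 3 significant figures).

394 mm

initial: 0.47 × 6.21 × 40 = 116.75 mm
mid-season: 1.14 × 7.92 × 25 = 225.72 mm
late-season: 0.75 × 2.31 × 30 = 51.98 mm
Seasonal total = 394.45 mm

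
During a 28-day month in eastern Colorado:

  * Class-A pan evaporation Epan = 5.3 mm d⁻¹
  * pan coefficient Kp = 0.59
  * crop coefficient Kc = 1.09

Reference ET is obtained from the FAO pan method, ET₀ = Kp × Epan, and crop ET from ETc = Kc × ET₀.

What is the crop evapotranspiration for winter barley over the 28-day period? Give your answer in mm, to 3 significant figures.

ET₀ = 0.59 × 5.3 = 3.1270 mm/d
ETc = Kc × ET₀ = 1.09 × 3.1270 = 3.4084 mm/d
Over 28 days: 3.4084 × 28 = 95.435 mm

95.4 mm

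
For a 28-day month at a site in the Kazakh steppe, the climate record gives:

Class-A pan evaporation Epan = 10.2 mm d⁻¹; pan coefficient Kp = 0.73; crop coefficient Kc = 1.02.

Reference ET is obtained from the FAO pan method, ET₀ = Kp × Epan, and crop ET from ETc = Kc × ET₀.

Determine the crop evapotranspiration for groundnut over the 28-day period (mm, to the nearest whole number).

213 mm

ET₀ = 0.73 × 10.2 = 7.4460 mm/d
ETc = Kc × ET₀ = 1.02 × 7.4460 = 7.5949 mm/d
Over 28 days: 7.5949 × 28 = 212.657 mm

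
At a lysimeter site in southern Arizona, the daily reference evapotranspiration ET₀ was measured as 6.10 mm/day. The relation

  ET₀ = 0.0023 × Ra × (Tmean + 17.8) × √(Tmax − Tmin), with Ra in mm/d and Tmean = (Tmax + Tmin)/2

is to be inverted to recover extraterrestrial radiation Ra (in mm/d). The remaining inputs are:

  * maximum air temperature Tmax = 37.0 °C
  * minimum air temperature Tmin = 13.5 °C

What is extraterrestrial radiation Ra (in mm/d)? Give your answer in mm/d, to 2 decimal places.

Tmean = 25.25 °C; √ΔT = 4.8477
Ra = ET₀ / [0.0023 × (Tmean+17.8) × √ΔT] = 6.10 / (0.0023 × 43.05 × 4.8477) = 12.708 mm/d

12.71 mm/d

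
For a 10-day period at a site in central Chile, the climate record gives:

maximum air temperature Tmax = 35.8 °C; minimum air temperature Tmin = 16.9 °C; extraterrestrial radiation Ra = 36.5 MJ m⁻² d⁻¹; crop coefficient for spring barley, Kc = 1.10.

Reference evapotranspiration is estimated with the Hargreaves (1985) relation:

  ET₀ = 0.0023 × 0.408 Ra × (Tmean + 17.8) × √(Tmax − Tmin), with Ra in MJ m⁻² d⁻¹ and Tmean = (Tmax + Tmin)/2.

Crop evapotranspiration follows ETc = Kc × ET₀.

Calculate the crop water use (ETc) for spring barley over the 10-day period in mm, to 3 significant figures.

Tmean = (35.8 + 16.9)/2 = 26.35 °C
0.408 Ra = 0.408 × 36.5 = 14.8920 mm/d equivalent
ET₀ = 0.0023 × 14.8920 × (26.35 + 17.8) × √18.9 = 0.0023 × 14.8920 × 44.15 × 4.3474 = 6.5742 mm/d
ETc = Kc × ET₀ = 1.10 × 6.5742 = 7.2316 mm/d
Over 10 days: 7.2316 × 10 = 72.316 mm

72.3 mm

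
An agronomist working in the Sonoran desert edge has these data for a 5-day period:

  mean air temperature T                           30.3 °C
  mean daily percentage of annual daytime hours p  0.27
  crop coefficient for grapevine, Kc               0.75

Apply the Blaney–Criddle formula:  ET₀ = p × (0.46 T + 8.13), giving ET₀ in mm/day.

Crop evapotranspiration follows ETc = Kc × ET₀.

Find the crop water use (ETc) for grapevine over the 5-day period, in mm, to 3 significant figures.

22.3 mm

ET₀ = 0.27 × (0.46 × 30.3 + 8.13) = 0.27 × 22.068 = 5.9584 mm/d
ETc = Kc × ET₀ = 0.75 × 5.9584 = 4.4688 mm/d
Over 5 days: 4.4688 × 5 = 22.344 mm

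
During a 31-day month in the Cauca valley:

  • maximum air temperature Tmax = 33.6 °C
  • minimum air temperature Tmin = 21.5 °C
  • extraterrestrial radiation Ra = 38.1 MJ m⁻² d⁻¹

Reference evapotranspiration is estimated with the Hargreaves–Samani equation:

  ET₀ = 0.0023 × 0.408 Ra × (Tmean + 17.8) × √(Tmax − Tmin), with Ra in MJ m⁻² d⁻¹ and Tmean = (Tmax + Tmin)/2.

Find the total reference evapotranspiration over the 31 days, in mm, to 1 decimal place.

174.8 mm

Tmean = (33.6 + 21.5)/2 = 27.55 °C
0.408 Ra = 0.408 × 38.1 = 15.5448 mm/d equivalent
ET₀ = 0.0023 × 15.5448 × (27.55 + 17.8) × √12.1 = 0.0023 × 15.5448 × 45.35 × 3.4785 = 5.6400 mm/d
Over 31 days: 5.6400 × 31 = 174.840 mm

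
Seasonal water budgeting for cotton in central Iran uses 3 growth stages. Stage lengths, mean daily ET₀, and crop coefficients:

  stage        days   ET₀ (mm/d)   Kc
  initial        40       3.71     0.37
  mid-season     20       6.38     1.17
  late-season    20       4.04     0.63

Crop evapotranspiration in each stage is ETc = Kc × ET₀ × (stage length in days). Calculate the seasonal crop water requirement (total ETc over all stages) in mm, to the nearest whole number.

255 mm

initial: 0.37 × 3.71 × 40 = 54.91 mm
mid-season: 1.17 × 6.38 × 20 = 149.29 mm
late-season: 0.63 × 4.04 × 20 = 50.90 mm
Seasonal total = 255.10 mm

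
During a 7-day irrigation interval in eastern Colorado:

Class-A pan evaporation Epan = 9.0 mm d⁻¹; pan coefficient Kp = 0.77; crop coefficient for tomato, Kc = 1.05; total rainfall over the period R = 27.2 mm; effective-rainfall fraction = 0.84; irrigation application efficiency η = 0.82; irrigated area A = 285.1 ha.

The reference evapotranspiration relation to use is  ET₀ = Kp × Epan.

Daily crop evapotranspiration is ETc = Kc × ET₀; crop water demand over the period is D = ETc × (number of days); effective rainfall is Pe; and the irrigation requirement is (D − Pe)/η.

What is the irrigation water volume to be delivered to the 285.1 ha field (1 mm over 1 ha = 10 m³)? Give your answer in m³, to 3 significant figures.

97700 m³

ET₀ = 0.77 × 9.0 = 6.9300 mm/d
ETc = Kc × ET₀ = 1.05 × 6.9300 = 7.2765 mm/d
Crop demand D = ETc × 7 d = 7.2765 × 7 = 50.936 mm
Pe = 0.84 × 27.2 = 22.848 mm
D − Pe = 50.936 − 22.848 = 28.088 mm
Gross irrigation = 28.088 / 0.82 = 34.254 mm
Volume = 34.254 mm × 285.1 ha × 10 = 97658.2 m³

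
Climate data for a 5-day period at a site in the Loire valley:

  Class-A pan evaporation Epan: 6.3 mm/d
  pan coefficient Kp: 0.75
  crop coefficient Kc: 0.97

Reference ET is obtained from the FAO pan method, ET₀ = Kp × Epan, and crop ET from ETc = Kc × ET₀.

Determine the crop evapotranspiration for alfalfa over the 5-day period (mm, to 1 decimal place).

ET₀ = 0.75 × 6.3 = 4.7250 mm/d
ETc = Kc × ET₀ = 0.97 × 4.7250 = 4.5833 mm/d
Over 5 days: 4.5833 × 5 = 22.917 mm

22.9 mm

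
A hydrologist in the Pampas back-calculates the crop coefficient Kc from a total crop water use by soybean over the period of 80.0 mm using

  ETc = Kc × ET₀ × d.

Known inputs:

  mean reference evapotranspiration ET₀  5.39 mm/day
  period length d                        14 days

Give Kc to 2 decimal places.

ETc = Kc × ET₀ × d  ⇒  Kc = ETc / (ET₀ × d)
Kc = 80.0 / (5.39 × 14) = 80.0 / 75.46 = 1.0602

1.06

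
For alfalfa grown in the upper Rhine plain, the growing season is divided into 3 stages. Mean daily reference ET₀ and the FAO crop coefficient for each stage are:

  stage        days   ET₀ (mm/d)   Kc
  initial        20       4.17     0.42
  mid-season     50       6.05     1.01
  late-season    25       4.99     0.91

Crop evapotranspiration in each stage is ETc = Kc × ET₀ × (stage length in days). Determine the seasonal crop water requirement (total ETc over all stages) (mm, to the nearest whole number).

454 mm

initial: 0.42 × 4.17 × 20 = 35.03 mm
mid-season: 1.01 × 6.05 × 50 = 305.53 mm
late-season: 0.91 × 4.99 × 25 = 113.52 mm
Seasonal total = 454.08 mm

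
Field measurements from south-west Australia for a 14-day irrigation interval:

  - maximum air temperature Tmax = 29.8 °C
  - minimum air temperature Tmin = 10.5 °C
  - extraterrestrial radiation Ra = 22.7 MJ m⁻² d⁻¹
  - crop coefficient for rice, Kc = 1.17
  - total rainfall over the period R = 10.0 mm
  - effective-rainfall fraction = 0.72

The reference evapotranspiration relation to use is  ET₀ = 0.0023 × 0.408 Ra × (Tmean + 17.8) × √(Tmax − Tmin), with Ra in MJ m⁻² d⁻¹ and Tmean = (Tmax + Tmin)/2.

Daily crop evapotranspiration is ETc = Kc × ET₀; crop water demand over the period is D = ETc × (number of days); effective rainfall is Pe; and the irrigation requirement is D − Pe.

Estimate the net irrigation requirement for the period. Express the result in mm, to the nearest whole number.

Tmean = (29.8 + 10.5)/2 = 20.15 °C
0.408 Ra = 0.408 × 22.7 = 9.2616 mm/d equivalent
ET₀ = 0.0023 × 9.2616 × (20.15 + 17.8) × √19.3 = 0.0023 × 9.2616 × 37.95 × 4.3932 = 3.5515 mm/d
ETc = Kc × ET₀ = 1.17 × 3.5515 = 4.1553 mm/d
Crop demand D = ETc × 14 d = 4.1553 × 14 = 58.174 mm
Pe = 0.72 × 10.0 = 7.200 mm
D − Pe = 58.174 − 7.200 = 50.974 mm

51 mm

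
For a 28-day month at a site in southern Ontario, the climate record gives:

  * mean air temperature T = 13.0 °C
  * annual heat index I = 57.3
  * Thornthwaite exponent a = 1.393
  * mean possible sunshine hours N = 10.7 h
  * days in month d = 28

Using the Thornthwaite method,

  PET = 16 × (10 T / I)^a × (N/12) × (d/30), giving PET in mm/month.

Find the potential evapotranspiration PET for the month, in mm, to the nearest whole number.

42 mm

10T/I = 10 × 13.0 / 57.3 = 2.2688
(10T/I)^a = 2.2688^1.393 = 3.1306
Uncorrected PET = 16 × 3.1306 = 50.090 mm
Correction = (N/12)(d/30) = (10.7/12)(28/30) = 0.8322
PET = 50.090 × 0.8322 = 41.685 mm/month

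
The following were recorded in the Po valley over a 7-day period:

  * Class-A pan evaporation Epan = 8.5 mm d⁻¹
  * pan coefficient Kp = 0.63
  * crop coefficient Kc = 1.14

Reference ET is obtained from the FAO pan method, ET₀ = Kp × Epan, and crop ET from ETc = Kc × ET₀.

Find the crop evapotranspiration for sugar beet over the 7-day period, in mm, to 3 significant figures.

ET₀ = 0.63 × 8.5 = 5.3550 mm/d
ETc = Kc × ET₀ = 1.14 × 5.3550 = 6.1047 mm/d
Over 7 days: 6.1047 × 7 = 42.733 mm

42.7 mm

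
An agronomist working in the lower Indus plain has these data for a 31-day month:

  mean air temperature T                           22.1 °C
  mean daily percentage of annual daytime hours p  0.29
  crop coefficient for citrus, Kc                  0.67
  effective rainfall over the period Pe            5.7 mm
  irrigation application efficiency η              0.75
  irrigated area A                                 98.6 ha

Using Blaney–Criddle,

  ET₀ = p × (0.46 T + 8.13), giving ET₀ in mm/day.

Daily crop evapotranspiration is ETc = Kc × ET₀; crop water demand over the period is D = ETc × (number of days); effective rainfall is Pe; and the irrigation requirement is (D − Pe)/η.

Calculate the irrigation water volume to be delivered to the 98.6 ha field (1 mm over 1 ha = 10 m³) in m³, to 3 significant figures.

137000 m³

ET₀ = 0.29 × (0.46 × 22.1 + 8.13) = 0.29 × 18.296 = 5.3058 mm/d
ETc = Kc × ET₀ = 0.67 × 5.3058 = 3.5549 mm/d
Crop demand D = ETc × 31 d = 3.5549 × 31 = 110.202 mm
D − Pe = 110.202 − 5.7 = 104.502 mm
Gross irrigation = 104.502 / 0.75 = 139.336 mm
Volume = 139.336 mm × 98.6 ha × 10 = 137385.3 m³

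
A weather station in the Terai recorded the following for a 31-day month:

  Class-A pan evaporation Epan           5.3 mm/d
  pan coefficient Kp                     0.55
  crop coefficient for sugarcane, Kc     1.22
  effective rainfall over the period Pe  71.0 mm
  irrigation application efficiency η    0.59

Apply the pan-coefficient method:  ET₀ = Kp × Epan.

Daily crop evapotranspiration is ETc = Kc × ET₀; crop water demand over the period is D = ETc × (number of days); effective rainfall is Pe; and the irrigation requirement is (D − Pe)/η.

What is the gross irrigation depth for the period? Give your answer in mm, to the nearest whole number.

67 mm

ET₀ = 0.55 × 5.3 = 2.9150 mm/d
ETc = Kc × ET₀ = 1.22 × 2.9150 = 3.5563 mm/d
Crop demand D = ETc × 31 d = 3.5563 × 31 = 110.245 mm
D − Pe = 110.245 − 71.0 = 39.245 mm
Gross irrigation = 39.245 / 0.59 = 66.517 mm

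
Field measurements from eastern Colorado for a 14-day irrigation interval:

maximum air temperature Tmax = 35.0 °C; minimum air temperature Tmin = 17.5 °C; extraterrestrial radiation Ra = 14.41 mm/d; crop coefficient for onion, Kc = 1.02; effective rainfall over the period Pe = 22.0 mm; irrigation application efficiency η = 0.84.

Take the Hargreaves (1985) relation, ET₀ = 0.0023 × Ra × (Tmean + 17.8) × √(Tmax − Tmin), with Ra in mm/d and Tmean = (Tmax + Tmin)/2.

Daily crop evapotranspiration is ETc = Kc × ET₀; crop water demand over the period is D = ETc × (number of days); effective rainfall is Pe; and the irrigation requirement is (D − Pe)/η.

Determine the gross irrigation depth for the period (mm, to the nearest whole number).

Tmean = (35.0 + 17.5)/2 = 26.25 °C
ET₀ = 0.0023 × 14.41 × (26.25 + 17.8) × √17.5 = 0.0023 × 14.41 × 44.05 × 4.1833 = 6.1074 mm/d
ETc = Kc × ET₀ = 1.02 × 6.1074 = 6.2295 mm/d
Crop demand D = ETc × 14 d = 6.2295 × 14 = 87.213 mm
D − Pe = 87.213 − 22.0 = 65.213 mm
Gross irrigation = 65.213 / 0.84 = 77.635 mm

78 mm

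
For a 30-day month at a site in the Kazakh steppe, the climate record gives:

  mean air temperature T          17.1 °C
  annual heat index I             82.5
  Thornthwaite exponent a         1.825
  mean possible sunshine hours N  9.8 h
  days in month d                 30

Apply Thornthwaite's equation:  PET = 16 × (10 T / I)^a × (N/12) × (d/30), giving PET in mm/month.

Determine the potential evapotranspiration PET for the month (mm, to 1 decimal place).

49.4 mm

10T/I = 10 × 17.1 / 82.5 = 2.0727
(10T/I)^a = 2.0727^1.825 = 3.7816
Uncorrected PET = 16 × 3.7816 = 60.506 mm
Correction = (N/12)(d/30) = (9.8/12)(30/30) = 0.8167
PET = 60.506 × 0.8167 = 49.415 mm/month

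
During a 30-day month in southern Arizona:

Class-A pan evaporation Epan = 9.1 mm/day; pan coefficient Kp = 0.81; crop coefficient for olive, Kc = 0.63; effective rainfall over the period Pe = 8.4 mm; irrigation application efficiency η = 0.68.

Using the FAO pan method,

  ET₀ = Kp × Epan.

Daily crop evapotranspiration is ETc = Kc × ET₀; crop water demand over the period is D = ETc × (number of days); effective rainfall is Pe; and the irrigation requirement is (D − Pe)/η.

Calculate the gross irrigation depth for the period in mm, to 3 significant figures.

ET₀ = 0.81 × 9.1 = 7.3710 mm/d
ETc = Kc × ET₀ = 0.63 × 7.3710 = 4.6437 mm/d
Crop demand D = ETc × 30 d = 4.6437 × 30 = 139.311 mm
D − Pe = 139.311 − 8.4 = 130.911 mm
Gross irrigation = 130.911 / 0.68 = 192.516 mm

193 mm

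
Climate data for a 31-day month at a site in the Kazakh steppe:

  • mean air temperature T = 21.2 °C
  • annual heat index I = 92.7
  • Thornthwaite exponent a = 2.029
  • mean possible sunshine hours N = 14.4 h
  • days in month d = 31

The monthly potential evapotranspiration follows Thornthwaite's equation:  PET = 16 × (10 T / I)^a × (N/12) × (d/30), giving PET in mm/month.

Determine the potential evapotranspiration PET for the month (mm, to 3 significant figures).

106 mm

10T/I = 10 × 21.2 / 92.7 = 2.2869
(10T/I)^a = 2.2869^2.029 = 5.3569
Uncorrected PET = 16 × 5.3569 = 85.710 mm
Correction = (N/12)(d/30) = (14.4/12)(31/30) = 1.2400
PET = 85.710 × 1.2400 = 106.280 mm/month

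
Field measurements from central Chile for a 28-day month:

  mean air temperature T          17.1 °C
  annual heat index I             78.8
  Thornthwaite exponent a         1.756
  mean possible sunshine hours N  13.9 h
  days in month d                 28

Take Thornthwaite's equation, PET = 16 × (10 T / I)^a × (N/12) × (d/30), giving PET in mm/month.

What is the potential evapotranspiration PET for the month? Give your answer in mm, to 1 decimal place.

67.4 mm

10T/I = 10 × 17.1 / 78.8 = 2.1701
(10T/I)^a = 2.1701^1.756 = 3.8981
Uncorrected PET = 16 × 3.8981 = 62.370 mm
Correction = (N/12)(d/30) = (13.9/12)(28/30) = 1.0811
PET = 62.370 × 1.0811 = 67.428 mm/month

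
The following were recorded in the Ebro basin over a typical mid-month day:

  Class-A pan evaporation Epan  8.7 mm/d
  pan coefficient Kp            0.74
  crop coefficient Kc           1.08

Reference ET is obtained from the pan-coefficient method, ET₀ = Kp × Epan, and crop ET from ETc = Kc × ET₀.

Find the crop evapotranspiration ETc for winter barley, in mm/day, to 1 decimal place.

7.0 mm/day

ET₀ = 0.74 × 8.7 = 6.4380 mm/d
ETc = Kc × ET₀ = 1.08 × 6.4380 = 6.9530 mm/d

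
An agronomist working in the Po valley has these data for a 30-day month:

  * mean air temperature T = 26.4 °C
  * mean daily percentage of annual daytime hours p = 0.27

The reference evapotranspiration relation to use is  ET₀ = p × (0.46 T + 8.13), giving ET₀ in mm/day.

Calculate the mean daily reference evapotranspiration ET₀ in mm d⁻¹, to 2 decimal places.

5.47 mm d⁻¹

ET₀ = 0.27 × (0.46 × 26.4 + 8.13) = 0.27 × 20.274 = 5.4740 mm/d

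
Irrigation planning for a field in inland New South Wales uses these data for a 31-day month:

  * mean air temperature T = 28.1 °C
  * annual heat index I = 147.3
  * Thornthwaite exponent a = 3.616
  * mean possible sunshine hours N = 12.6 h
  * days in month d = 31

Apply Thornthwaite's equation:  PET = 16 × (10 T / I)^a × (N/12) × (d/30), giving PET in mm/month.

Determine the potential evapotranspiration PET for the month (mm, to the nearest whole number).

10T/I = 10 × 28.1 / 147.3 = 1.9077
(10T/I)^a = 1.9077^3.616 = 10.3353
Uncorrected PET = 16 × 10.3353 = 165.365 mm
Correction = (N/12)(d/30) = (12.6/12)(31/30) = 1.0850
PET = 165.365 × 1.0850 = 179.421 mm/month

179 mm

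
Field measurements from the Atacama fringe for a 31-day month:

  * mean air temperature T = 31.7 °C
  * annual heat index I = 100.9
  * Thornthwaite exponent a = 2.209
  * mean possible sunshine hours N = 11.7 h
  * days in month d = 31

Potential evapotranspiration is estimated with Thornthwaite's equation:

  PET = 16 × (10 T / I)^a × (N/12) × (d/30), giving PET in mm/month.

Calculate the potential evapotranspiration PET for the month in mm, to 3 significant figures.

10T/I = 10 × 31.7 / 100.9 = 3.1417
(10T/I)^a = 3.1417^2.209 = 12.5382
Uncorrected PET = 16 × 12.5382 = 200.611 mm
Correction = (N/12)(d/30) = (11.7/12)(31/30) = 1.0075
PET = 200.611 × 1.0075 = 202.116 mm/month

202 mm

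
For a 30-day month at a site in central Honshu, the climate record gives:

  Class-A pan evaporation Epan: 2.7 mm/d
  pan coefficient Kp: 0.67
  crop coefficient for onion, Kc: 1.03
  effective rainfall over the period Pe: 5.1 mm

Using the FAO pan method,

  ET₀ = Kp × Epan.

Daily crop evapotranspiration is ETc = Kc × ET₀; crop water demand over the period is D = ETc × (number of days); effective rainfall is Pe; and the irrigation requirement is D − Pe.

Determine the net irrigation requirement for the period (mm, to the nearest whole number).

51 mm

ET₀ = 0.67 × 2.7 = 1.8090 mm/d
ETc = Kc × ET₀ = 1.03 × 1.8090 = 1.8633 mm/d
Crop demand D = ETc × 30 d = 1.8633 × 30 = 55.899 mm
D − Pe = 55.899 − 5.1 = 50.799 mm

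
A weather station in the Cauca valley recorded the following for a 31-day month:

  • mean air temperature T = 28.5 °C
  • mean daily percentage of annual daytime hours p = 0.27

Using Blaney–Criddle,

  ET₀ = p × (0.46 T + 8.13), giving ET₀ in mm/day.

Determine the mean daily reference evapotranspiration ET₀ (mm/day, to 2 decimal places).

5.73 mm/day

ET₀ = 0.27 × (0.46 × 28.5 + 8.13) = 0.27 × 21.240 = 5.7348 mm/d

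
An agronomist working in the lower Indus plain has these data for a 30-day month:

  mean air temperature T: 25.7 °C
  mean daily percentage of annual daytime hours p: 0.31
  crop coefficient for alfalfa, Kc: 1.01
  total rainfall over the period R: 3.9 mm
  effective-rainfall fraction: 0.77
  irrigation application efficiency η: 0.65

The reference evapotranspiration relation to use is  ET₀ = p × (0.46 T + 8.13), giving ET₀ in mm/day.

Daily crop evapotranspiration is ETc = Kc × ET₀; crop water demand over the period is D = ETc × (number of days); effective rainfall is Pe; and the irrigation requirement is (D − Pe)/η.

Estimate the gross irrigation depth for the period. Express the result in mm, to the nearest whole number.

284 mm

ET₀ = 0.31 × (0.46 × 25.7 + 8.13) = 0.31 × 19.952 = 6.1851 mm/d
ETc = Kc × ET₀ = 1.01 × 6.1851 = 6.2470 mm/d
Crop demand D = ETc × 30 d = 6.2470 × 30 = 187.410 mm
Pe = 0.77 × 3.9 = 3.003 mm
D − Pe = 187.410 − 3.003 = 184.407 mm
Gross irrigation = 184.407 / 0.65 = 283.703 mm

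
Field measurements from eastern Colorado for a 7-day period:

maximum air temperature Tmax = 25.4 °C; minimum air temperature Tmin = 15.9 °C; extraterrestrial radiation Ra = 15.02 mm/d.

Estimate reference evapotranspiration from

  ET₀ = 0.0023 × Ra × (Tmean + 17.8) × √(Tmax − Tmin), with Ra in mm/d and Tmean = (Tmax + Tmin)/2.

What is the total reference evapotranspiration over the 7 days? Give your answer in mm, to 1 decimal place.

28.7 mm

Tmean = (25.4 + 15.9)/2 = 20.65 °C
ET₀ = 0.0023 × 15.02 × (20.65 + 17.8) × √9.5 = 0.0023 × 15.02 × 38.45 × 3.0822 = 4.0941 mm/d
Over 7 days: 4.0941 × 7 = 28.659 mm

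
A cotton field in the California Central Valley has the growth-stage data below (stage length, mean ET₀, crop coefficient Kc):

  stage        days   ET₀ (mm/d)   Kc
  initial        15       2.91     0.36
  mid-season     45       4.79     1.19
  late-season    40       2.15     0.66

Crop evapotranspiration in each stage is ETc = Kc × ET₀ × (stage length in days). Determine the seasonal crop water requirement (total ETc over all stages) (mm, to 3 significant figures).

329 mm

initial: 0.36 × 2.91 × 15 = 15.71 mm
mid-season: 1.19 × 4.79 × 45 = 256.50 mm
late-season: 0.66 × 2.15 × 40 = 56.76 mm
Seasonal total = 328.97 mm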